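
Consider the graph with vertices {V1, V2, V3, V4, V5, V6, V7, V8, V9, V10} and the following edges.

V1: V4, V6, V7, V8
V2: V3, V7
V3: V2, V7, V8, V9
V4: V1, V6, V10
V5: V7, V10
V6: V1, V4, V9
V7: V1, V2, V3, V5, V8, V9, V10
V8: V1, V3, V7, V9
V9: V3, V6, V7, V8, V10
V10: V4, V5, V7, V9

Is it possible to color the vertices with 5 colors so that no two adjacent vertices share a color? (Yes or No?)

Yes

The chromatic number is 4. V3, V7, V8, V9 form a clique, so at least 4 colors are needed.
One proper 4-coloring: V1=2, V2=2, V3=3, V4=1, V5=2, V6=3, V7=1, V8=4, V9=2, V10=3.
Since 5 ≥ 4, a proper 5-coloring certainly exists.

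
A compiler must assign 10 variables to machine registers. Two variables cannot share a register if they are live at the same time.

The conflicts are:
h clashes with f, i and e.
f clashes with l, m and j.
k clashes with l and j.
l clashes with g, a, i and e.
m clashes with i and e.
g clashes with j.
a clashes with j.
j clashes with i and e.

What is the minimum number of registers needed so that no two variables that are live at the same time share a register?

2

j and e conflict, so at least 2 registers are needed.
2 registers suffice: register 1 → {h, l, m, j}; register 2 → {f, k, g, a, i, e}. No two conflicting variables share a register.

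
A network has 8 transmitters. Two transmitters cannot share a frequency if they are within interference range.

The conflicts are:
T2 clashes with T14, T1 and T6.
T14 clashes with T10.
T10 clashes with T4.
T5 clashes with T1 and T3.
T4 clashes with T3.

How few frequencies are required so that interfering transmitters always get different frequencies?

3

The cycle T10-T14-T2-T1-T5-T3-T4-T10 has odd length 7, so it cannot be 2-colored; at least 3 frequencies are needed.
3 frequencies suffice: frequency 1 → {T2, T5, T4}; frequency 2 → {T14, T1, T3, T6}; frequency 3 → {T10}. Each listed conflict is separated.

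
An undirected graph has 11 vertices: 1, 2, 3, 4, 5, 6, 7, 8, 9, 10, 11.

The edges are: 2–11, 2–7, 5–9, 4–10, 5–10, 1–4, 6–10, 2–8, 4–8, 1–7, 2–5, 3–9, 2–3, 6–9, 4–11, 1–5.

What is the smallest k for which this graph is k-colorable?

3

The cycle 7-2-11-4-1-7 has odd length 5, so it cannot be 2-colored; at least 3 colors are needed.
One proper 3-coloring: 1=green, 2=red, 3=blue, 4=red, 5=blue, 6=blue, 7=blue, 8=blue, 9=red, 10=green, 11=blue. Every edge joins two different colors.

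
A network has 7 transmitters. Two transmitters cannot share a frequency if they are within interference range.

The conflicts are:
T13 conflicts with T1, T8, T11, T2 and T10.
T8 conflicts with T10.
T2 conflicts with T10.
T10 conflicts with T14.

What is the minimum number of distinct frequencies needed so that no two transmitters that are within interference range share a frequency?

T13, T2, T10 pairwise conflict, so at least 3 frequencies are needed.
3 frequencies suffice: frequency 1 → {T13, T14}; frequency 2 → {T1, T11, T10}; frequency 3 → {T8, T2}. No two conflicting transmitters share a frequency.

3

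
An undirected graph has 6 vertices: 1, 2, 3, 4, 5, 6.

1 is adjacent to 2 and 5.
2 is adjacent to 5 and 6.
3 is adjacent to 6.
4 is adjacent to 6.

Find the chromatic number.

1, 2, 5 are mutually adjacent, so at least 3 colors are needed.
3 colors suffice: 1=green, 2=red, 3=red, 4=red, 5=blue, 6=blue. No two adjacent vertices share a color.

3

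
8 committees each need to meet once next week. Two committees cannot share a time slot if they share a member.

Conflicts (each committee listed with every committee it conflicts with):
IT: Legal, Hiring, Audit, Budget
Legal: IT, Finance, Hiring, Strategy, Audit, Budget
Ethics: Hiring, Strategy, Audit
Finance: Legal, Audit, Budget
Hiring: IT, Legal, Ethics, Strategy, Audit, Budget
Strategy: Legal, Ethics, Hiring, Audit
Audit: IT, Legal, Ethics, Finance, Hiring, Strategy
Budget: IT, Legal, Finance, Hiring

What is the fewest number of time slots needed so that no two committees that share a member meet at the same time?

4

Ethics, Hiring, Strategy, Audit pairwise conflict, so at least 4 time slots are needed.
A valid assignment using 4 time slots: IT=4, Legal=3, Ethics=3, Finance=2, Hiring=2, Strategy=4, Audit=1, Budget=1. No two conflicting committees share a time slot.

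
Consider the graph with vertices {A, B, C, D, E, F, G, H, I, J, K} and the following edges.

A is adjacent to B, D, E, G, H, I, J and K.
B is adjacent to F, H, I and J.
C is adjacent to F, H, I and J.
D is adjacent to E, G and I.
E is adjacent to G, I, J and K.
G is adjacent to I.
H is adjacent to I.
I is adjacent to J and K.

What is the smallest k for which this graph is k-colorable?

5

A, D, E, G, I are pairwise adjacent (a clique of size 5), so at least 5 colors are needed.
A valid assignment using 5 colors: A=2, B=3, C=2, D=4, E=3, F=1, G=5, H=4, I=1, J=4, K=4. No two adjacent vertices share a color.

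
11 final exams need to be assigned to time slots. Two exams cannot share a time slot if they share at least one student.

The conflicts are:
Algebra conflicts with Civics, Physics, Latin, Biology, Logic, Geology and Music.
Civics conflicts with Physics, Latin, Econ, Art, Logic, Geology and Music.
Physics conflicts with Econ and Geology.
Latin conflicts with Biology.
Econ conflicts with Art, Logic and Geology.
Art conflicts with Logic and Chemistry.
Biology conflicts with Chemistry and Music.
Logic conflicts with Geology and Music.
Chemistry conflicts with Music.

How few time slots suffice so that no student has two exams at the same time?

Algebra, Civics, Physics, Geology pairwise conflict, so at least 4 time slots are needed.
4 time slots suffice: time slot 1 → {Civics, Biology}; time slot 2 → {Algebra, Econ, Chemistry}; time slot 3 → {Physics, Latin, Logic}; time slot 4 → {Art, Geology, Music}. Every pair that conflicts lands in different time slots.

4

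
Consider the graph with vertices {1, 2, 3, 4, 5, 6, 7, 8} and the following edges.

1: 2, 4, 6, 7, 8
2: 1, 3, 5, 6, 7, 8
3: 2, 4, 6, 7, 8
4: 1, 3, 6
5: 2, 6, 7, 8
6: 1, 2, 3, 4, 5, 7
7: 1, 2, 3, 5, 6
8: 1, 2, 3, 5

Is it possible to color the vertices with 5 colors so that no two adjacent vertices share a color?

The chromatic number is 4. 1, 2, 6, 7 are mutually adjacent (a clique of size 4), so at least 4 colors are needed.
4 colors suffice: color red → {6, 8}; color blue → {2, 4}; color green → {1, 3, 5}; color yellow → {7}.
Since 5 ≥ 4, a proper 5-coloring certainly exists.

Yes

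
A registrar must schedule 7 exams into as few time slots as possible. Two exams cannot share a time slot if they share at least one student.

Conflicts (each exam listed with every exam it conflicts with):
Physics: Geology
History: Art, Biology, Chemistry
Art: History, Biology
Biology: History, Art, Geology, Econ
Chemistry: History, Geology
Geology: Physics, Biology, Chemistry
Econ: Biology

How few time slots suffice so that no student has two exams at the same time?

History, Art, Biology pairwise conflict, so at least 3 time slots are needed.
3 time slots suffice: time slot 1 → {Physics, Biology, Chemistry}; time slot 2 → {History, Geology, Econ}; time slot 3 → {Art}. Each listed conflict is separated.

3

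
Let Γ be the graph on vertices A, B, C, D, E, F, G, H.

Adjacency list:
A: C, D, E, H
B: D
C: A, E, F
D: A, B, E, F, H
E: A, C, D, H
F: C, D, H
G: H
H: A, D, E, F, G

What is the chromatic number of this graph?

4

A, D, E, H are pairwise adjacent (a clique of size 4), so at least 4 colors are needed.
4 colors suffice: color 1 → {B, C, H}; color 2 → {D, G}; color 3 → {E, F}; color 4 → {A}. Every edge joins two different colors.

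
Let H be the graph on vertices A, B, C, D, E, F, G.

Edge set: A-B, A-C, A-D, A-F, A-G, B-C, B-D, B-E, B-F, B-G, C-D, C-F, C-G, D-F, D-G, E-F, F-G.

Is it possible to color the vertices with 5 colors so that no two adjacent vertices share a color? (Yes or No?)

A, B, C, D, F, G are pairwise adjacent (a clique of size 6), so at least 6 colors are needed.
So 5 colors are not enough.

No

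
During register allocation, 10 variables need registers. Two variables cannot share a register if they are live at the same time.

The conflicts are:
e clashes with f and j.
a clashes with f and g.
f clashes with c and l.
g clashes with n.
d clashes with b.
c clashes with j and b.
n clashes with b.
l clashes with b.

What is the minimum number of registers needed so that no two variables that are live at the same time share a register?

c and b conflict, so at least 2 registers are needed.
Using 2 registers: e=2, a=2, f=1, g=1, d=2, c=2, j=1, n=2, l=2, b=1. No two conflicting variables share a register.

2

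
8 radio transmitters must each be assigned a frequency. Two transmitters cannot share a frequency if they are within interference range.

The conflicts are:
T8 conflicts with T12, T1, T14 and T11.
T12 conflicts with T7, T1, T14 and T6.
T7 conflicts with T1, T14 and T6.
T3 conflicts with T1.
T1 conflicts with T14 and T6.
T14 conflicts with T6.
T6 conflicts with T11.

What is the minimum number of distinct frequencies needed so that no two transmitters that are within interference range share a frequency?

T12, T7, T1, T14, T6 pairwise conflict, so at least 5 frequencies are needed.
5 frequencies suffice: frequency 1 → {T1, T11}; frequency 2 → {T8, T3, T6}; frequency 3 → {T12}; frequency 4 → {T14}; frequency 5 → {T7}. No two conflicting transmitters share a frequency.

5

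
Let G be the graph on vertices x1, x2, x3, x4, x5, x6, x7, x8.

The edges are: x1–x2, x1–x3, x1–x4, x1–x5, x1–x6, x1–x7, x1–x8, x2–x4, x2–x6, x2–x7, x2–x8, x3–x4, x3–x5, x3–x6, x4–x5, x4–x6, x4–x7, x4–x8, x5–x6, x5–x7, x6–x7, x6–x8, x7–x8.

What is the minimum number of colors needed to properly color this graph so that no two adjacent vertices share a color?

x1, x2, x4, x6, x7, x8 form a clique, so at least 6 colors are needed.
6 colors suffice: color 1 → {x1}; color 2 → {x6}; color 3 → {x4}; color 4 → {x3, x7}; color 5 → {x5, x8}; color 6 → {x2}. Each edge has distinct colors on its endpoints.

6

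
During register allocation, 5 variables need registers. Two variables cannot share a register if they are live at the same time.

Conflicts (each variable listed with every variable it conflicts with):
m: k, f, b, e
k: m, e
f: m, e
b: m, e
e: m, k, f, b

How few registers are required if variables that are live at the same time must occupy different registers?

3

m, b, e all conflict with each other, so at least 3 registers are needed.
3 registers suffice: register 1 → {m}; register 2 → {e}; register 3 → {k, f, b}. No two conflicting variables share a register.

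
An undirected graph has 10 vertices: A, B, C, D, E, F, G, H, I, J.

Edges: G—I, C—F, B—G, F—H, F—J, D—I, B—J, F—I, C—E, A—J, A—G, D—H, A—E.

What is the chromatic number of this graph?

3

The cycle F-C-E-A-J-F has odd length 5, so it cannot be 2-colored; at least 3 colors are needed.
3 colors suffice: color 1 → {D, E, F, G}; color 2 → {C, H, I, J}; color 3 → {A, B}. Each edge has distinct colors on its endpoints.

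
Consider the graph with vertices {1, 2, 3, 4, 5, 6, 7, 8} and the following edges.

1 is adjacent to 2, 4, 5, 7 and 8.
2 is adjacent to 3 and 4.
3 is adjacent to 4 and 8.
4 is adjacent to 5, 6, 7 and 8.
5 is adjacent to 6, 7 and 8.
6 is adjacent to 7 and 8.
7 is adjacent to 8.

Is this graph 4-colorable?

1, 4, 5, 7, 8 are mutually adjacent (a clique of size 5), so at least 5 colors are needed.
So 4 colors are not enough.

No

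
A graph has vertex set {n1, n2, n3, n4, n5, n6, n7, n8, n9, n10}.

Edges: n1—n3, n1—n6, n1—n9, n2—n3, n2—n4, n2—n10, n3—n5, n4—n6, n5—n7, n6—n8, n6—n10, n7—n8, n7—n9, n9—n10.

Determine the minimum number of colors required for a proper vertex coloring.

3

The cycle n7-n8-n6-n10-n9-n7 has odd length 5, so it cannot be 2-colored; at least 3 colors are needed.
3 colors suffice: color 1 → {n2, n5, n6, n9}; color 2 → {n1, n4, n7, n10}; color 3 → {n3, n8}. Each edge has distinct colors on its endpoints.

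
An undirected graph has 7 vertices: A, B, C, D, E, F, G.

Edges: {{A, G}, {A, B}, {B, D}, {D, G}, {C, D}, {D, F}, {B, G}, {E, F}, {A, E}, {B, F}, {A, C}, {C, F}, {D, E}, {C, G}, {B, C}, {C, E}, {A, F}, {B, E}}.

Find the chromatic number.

A, B, C, E, F form a clique, so at least 5 colors are needed.
5 colors suffice: A=3, B=1, C=2, D=3, E=4, F=5, G=4. Each edge has distinct colors on its endpoints.

5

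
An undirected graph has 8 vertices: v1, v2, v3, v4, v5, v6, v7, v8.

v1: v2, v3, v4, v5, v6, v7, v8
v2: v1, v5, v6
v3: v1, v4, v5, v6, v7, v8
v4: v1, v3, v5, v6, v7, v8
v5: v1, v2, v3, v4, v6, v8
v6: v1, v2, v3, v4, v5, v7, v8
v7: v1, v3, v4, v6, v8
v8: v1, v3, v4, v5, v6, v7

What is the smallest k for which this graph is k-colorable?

v1, v3, v4, v5, v6, v8 form a clique, so at least 6 colors are needed.
A valid assignment using 6 colors: v1=1, v2=3, v3=3, v4=4, v5=5, v6=2, v7=5, v8=6. Each edge has distinct colors on its endpoints.

6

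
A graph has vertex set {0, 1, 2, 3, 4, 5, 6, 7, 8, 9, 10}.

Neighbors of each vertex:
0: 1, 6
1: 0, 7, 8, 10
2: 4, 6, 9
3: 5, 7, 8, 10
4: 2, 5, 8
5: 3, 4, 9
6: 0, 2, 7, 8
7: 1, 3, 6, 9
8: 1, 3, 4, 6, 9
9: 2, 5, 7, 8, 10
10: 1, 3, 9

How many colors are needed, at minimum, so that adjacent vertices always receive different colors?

6 and 7 are adjacent, so at least 2 colors are needed.
One proper 2-coloring: 0=red, 1=blue, 2=red, 3=blue, 4=blue, 5=red, 6=blue, 7=red, 8=red, 9=blue, 10=red. Each edge has distinct colors on its endpoints.

2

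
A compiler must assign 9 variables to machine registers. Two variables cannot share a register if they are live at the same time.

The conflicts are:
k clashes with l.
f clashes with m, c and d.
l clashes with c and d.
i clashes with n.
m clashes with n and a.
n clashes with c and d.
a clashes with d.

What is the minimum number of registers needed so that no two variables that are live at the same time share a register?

a and d conflict, so at least 2 registers are needed.
2 registers suffice: register 1 → {k, i, m, c, d}; register 2 → {f, l, n, a}. Every pair that conflicts lands in different registers.

2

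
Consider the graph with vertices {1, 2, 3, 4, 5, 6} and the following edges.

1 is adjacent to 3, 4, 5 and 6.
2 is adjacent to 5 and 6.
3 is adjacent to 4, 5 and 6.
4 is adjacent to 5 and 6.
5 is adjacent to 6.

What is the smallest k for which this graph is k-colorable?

1, 3, 4, 5, 6 are mutually adjacent (a clique of size 5), so at least 5 colors are needed.
5 colors suffice: 1=d, 2=c, 3=c, 4=e, 5=b, 6=a. Every edge joins two different colors.

5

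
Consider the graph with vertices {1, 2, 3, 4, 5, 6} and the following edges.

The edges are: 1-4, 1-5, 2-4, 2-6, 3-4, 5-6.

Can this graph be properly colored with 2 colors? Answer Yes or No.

No

The cycle 6-2-4-1-5-6 has odd length 5, so it cannot be 2-colored; at least 3 colors are needed.
So 2 colors are not enough.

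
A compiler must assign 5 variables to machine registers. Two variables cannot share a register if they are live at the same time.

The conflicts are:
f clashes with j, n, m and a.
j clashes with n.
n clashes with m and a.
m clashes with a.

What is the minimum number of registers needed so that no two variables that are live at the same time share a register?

4

f, n, m, a all conflict with each other, so at least 4 registers are needed.
4 registers suffice: register 1 → {n}; register 2 → {f}; register 3 → {j, m}; register 4 → {a}. No two conflicting variables share a register.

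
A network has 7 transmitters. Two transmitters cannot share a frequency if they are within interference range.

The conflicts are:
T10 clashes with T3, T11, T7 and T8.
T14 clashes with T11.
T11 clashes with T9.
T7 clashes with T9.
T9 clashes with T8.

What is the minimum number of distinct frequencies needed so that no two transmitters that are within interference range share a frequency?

2

T10 and T8 conflict, so at least 2 frequencies are needed.
Using 2 frequencies: T10=1, T14=1, T3=2, T11=2, T7=2, T9=1, T8=2. Every pair that conflicts lands in different frequencies.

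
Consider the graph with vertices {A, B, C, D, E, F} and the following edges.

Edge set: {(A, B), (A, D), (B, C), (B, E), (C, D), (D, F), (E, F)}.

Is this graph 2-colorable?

No

The cycle D-C-B-E-F-D has odd length 5, so it cannot be 2-colored; at least 3 colors are needed.
So 2 colors are not enough.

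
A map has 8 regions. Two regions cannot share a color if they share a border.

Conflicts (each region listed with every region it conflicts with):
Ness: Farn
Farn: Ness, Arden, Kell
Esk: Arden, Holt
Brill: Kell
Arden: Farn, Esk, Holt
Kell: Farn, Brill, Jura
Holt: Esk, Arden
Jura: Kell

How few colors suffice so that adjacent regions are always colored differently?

3

Esk, Arden, Holt pairwise conflict, so at least 3 colors are needed.
3 colors suffice: color 1 → {Farn, Brill, Holt, Jura}; color 2 → {Ness, Arden, Kell}; color 3 → {Esk}. Every pair that conflicts lands in different colors.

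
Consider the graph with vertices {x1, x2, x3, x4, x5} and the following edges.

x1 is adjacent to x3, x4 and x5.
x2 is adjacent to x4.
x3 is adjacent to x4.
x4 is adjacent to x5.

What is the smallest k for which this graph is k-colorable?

3

x1, x4, x5 are pairwise adjacent, so at least 3 colors are needed.
A valid assignment using 3 colors: x1=B, x2=B, x3=G, x4=R, x5=G. No two adjacent vertices share a color.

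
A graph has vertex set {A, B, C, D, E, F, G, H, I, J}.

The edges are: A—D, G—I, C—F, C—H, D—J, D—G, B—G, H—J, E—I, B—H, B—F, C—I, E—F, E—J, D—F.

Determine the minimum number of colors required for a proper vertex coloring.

The cycle H-J-D-F-B-H has odd length 5, so it cannot be 2-colored; at least 3 colors are needed.
3 colors suffice: color 1 → {B, C, D, E}; color 2 → {A, F, G, H}; color 3 → {I, J}. Every edge joins two different colors.

3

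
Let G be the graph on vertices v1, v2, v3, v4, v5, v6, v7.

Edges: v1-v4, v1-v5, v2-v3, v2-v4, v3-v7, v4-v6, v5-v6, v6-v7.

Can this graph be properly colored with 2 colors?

The cycle v2-v4-v6-v7-v3-v2 has odd length 5, so it cannot be 2-colored; at least 3 colors are needed.
So 2 colors are not enough.

No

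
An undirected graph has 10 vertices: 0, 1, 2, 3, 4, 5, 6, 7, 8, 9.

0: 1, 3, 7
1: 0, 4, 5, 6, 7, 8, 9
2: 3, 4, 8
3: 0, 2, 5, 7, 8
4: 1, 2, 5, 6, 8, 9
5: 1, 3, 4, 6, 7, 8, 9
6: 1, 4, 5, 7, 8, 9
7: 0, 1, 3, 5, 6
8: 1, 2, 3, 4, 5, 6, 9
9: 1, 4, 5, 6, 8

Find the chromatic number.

6

1, 4, 5, 6, 8, 9 form a clique, so at least 6 colors are needed.
6 colors suffice: color red → {0, 2, 5}; color blue → {1, 3}; color green → {7, 8}; color yellow → {6}; color purple → {4}; color orange → {9}. No two adjacent vertices share a color.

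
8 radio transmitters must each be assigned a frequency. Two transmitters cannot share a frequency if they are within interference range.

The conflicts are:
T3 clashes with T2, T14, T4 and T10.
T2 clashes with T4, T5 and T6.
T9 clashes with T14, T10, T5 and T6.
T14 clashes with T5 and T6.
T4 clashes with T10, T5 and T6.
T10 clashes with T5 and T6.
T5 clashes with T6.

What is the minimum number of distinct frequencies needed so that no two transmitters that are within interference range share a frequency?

T2, T4, T5, T6 are mutually in conflict, so at least 4 frequencies are needed.
Using 4 frequencies: T3=1, T2=3, T9=4, T14=3, T4=4, T10=3, T5=1, T6=2. Every pair that conflicts lands in different frequencies.

4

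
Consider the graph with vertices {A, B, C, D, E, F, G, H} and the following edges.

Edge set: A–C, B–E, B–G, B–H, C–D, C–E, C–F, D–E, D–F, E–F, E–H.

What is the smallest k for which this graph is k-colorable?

4

C, D, E, F are pairwise adjacent (a clique of size 4), so at least 4 colors are needed.
4 colors suffice: color 1 → {A, E, G}; color 2 → {B, C}; color 3 → {F, H}; color 4 → {D}. Every edge joins two different colors.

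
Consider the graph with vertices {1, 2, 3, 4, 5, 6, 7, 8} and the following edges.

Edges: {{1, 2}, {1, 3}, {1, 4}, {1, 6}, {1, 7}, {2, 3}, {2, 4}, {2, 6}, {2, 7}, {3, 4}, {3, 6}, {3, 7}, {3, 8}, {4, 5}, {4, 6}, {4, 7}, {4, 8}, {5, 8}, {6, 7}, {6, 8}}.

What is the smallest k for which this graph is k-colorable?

6

1, 2, 3, 4, 6, 7 are mutually adjacent (a clique of size 6), so at least 6 colors are needed.
6 colors suffice: color a → {4}; color b → {3, 5}; color c → {6}; color d → {2, 8}; color e → {1}; color f → {7}. Each edge has distinct colors on its endpoints.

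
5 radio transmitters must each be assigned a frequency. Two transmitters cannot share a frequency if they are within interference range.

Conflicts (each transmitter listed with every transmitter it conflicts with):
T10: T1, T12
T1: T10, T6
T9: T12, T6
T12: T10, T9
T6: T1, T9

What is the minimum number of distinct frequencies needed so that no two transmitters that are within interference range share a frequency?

The cycle T9-T12-T10-T1-T6-T9 has odd length 5, so it cannot be 2-colored; at least 3 frequencies are needed.
Using 3 frequencies: T10=1, T1=2, T9=3, T12=2, T6=1. Every pair that conflicts lands in different frequencies.

3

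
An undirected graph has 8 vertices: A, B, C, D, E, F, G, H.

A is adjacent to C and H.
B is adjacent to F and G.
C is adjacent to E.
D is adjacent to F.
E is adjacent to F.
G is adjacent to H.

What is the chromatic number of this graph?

The cycle A-C-E-F-B-G-H-A has odd length 7, so it cannot be 2-colored; at least 3 colors are needed.
3 colors suffice: color 1 → {C, F, G}; color 2 → {A, B, D, E}; color 3 → {H}. Each edge has distinct colors on its endpoints.

3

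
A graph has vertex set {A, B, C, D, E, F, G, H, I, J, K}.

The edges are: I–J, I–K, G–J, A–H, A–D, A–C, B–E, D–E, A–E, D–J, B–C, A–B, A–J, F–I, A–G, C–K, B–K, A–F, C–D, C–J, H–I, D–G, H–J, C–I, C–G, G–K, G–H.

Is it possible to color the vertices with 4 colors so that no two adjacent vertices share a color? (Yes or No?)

No

A, C, D, G, J form a clique, so at least 5 colors are needed.
So 4 colors are not enough.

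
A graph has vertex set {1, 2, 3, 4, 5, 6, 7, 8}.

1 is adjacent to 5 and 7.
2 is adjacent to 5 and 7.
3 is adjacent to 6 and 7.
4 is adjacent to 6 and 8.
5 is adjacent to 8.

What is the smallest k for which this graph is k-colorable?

The cycle 6-3-7-2-5-8-4-6 has odd length 7, so it cannot be 2-colored; at least 3 colors are needed.
3 colors suffice: 1=blue, 2=blue, 3=blue, 4=green, 5=red, 6=red, 7=red, 8=blue. Every edge joins two different colors.

3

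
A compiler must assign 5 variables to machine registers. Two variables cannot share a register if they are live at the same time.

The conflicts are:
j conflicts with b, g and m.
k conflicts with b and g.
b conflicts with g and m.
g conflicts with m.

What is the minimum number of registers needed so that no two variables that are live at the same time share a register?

j, b, g, m are mutually in conflict, so at least 4 registers are needed.
4 registers suffice: register 1 → {g}; register 2 → {b}; register 3 → {k, m}; register 4 → {j}. Every pair that conflicts lands in different registers.

4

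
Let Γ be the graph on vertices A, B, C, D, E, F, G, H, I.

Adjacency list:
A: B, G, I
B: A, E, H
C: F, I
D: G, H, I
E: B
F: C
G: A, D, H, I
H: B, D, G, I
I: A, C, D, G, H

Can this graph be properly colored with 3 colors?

No

D, G, H, I are mutually adjacent (a clique of size 4), so at least 4 colors are needed.
So 3 colors are not enough.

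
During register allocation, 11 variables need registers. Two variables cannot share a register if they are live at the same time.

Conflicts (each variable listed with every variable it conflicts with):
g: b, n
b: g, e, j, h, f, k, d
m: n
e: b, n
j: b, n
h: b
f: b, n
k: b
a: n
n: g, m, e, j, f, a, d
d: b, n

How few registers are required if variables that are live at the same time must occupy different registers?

2

g and b conflict, so at least 2 registers are needed.
2 registers suffice: register 1 → {b, n}; register 2 → {g, m, e, j, h, f, k, a, d}. Every pair that conflicts lands in different registers.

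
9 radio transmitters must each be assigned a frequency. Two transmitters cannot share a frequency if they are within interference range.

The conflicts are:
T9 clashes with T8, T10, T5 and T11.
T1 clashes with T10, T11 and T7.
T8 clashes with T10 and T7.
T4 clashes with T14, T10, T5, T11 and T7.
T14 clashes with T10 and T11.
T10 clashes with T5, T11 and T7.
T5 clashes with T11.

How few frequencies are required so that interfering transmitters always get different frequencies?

4

T4, T10, T5, T11 pairwise conflict, so at least 4 frequencies are needed.
A valid assignment using 4 frequencies: T9=3, T1=3, T8=4, T4=3, T14=4, T10=1, T5=4, T11=2, T7=2. Every pair that conflicts lands in different frequencies.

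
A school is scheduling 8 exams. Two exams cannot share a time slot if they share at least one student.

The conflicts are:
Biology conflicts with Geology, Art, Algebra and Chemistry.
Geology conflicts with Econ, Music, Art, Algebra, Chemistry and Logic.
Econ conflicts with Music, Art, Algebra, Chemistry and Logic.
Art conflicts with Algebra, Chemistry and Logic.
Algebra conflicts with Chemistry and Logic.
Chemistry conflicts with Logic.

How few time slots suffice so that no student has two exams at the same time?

6

Geology, Econ, Art, Algebra, Chemistry, Logic are mutually in conflict, so at least 6 time slots are needed.
Using 6 time slots: Biology=2, Geology=1, Econ=2, Music=3, Art=4, Algebra=5, Chemistry=3, Logic=6. Each listed conflict is separated.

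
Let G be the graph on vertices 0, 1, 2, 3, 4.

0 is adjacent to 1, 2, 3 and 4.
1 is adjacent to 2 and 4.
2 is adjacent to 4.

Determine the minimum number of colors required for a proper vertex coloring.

0, 1, 2, 4 form a clique, so at least 4 colors are needed.
4 colors suffice: 0=red, 1=green, 2=blue, 3=blue, 4=yellow. No two adjacent vertices share a color.

4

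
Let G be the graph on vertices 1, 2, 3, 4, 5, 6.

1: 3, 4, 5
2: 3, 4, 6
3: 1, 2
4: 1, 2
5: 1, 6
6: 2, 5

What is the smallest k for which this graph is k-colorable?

The cycle 2-3-1-5-6-2 has odd length 5, so it cannot be 2-colored; at least 3 colors are needed.
3 colors suffice: color red → {1, 2}; color blue → {3, 4, 6}; color green → {5}. No two adjacent vertices share a color.

3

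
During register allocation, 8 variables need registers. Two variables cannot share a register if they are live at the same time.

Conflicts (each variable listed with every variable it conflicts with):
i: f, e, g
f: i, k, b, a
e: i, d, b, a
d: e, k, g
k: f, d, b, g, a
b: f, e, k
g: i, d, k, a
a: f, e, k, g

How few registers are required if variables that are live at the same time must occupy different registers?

3

k, g, a are mutually in conflict, so at least 3 registers are needed.
3 registers suffice: i=3, f=2, e=1, d=3, k=1, b=3, g=2, a=3. No two conflicting variables share a register.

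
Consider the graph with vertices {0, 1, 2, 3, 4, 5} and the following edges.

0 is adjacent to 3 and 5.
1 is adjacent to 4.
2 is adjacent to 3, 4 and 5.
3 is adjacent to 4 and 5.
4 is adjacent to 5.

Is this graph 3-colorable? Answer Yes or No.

No

2, 3, 4, 5 are pairwise adjacent (a clique of size 4), so at least 4 colors are needed.
So 3 colors are not enough.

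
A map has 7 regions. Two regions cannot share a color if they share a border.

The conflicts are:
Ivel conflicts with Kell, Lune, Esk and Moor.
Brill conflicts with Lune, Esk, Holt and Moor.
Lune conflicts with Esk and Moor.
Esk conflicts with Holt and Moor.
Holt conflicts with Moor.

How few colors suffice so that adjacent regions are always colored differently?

Brill, Esk, Holt, Moor pairwise conflict, so at least 4 colors are needed.
A valid assignment using 4 colors: Ivel=3, Brill=3, Kell=1, Lune=4, Esk=2, Holt=4, Moor=1. No two conflicting regions share a color.

4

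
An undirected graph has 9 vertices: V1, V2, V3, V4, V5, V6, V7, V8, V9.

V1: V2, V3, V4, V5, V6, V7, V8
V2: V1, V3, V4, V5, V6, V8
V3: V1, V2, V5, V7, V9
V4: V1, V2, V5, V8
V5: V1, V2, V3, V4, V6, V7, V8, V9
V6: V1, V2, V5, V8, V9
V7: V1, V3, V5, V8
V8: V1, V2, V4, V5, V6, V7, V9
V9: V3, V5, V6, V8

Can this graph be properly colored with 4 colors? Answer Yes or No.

V1, V2, V4, V5, V8 are pairwise adjacent (a clique of size 5), so at least 5 colors are needed.
So 4 colors are not enough.

No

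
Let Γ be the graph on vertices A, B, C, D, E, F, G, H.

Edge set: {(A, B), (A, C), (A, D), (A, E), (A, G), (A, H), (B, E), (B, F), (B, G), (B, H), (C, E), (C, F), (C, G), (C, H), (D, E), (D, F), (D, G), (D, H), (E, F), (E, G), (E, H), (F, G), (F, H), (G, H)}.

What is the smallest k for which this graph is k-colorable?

5

A, B, E, G, H form a clique, so at least 5 colors are needed.
5 colors suffice: color red → {E}; color blue → {G}; color green → {H}; color yellow → {A, F}; color purple → {B, C, D}. Every edge joins two different colors.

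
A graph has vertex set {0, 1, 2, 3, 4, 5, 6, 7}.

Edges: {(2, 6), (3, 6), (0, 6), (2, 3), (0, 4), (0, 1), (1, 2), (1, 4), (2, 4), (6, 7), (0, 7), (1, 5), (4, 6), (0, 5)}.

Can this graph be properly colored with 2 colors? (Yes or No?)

No

0, 6, 7 form a triangle, so at least 3 colors are needed.
So 2 colors are not enough.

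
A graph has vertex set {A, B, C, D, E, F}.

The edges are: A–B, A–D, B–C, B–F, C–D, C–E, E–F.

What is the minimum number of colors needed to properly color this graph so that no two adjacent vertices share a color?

A and B are adjacent, so at least 2 colors are needed.
One proper 2-coloring: A=1, B=2, C=1, D=2, E=2, F=1. No two adjacent vertices share a color.

2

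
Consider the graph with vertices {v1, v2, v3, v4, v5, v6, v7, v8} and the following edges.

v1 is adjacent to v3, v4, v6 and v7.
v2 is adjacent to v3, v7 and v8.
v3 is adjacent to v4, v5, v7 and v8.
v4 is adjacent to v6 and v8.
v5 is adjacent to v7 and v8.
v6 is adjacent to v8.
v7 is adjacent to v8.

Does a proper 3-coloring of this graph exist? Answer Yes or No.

No

v3, v5, v7, v8 are pairwise adjacent (a clique of size 4), so at least 4 colors are needed.
So 3 colors are not enough.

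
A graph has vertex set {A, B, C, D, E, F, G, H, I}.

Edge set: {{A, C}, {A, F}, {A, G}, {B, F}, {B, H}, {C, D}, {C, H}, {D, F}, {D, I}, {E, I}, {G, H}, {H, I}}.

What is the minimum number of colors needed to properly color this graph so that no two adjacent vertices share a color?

The cycle B-H-G-A-F-B has odd length 5, so it cannot be 2-colored; at least 3 colors are needed.
3 colors suffice: color red → {A, D, E, H}; color blue → {C, F, G, I}; color green → {B}. No two adjacent vertices share a color.

3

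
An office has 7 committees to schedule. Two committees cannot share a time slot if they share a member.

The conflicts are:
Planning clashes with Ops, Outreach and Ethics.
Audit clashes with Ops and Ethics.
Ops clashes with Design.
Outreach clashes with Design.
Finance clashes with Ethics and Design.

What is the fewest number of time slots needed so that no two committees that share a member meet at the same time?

3

The cycle Finance-Design-Outreach-Planning-Ethics-Finance has odd length 5, so it cannot be 2-colored; at least 3 time slots are needed.
3 time slots suffice: Planning=3, Audit=3, Ops=2, Outreach=2, Finance=2, Ethics=1, Design=1. Each listed conflict is separated.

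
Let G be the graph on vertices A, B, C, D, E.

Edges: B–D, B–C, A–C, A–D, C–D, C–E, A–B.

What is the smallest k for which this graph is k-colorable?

A, B, C, D form a clique, so at least 4 colors are needed.
4 colors suffice: A=yellow, B=green, C=red, D=blue, E=blue. Each edge has distinct colors on its endpoints.

4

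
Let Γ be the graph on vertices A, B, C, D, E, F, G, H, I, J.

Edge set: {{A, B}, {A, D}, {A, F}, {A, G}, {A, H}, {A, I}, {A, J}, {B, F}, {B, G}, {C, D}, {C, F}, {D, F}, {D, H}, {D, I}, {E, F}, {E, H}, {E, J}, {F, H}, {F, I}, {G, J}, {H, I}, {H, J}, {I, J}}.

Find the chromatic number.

A, D, F, H, I are pairwise adjacent (a clique of size 5), so at least 5 colors are needed.
5 colors suffice: A=red, B=yellow, C=red, D=purple, E=red, F=blue, G=green, H=green, I=yellow, J=blue. No two adjacent vertices share a color.

5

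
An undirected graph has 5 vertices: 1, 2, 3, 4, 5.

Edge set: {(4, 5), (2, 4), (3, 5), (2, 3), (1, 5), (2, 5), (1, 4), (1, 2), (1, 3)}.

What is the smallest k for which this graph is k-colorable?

4

1, 2, 3, 5 are mutually adjacent (a clique of size 4), so at least 4 colors are needed.
A valid assignment using 4 colors: 1=a, 2=c, 3=d, 4=d, 5=b. Every edge joins two different colors.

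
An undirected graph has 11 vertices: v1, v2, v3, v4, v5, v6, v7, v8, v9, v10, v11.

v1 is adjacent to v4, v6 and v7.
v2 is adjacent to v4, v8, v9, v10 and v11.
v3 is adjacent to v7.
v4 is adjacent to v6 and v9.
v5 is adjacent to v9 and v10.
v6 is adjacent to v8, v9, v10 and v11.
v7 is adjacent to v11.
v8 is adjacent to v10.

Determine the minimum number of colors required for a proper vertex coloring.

3

v2, v8, v10 are mutually adjacent, so at least 3 colors are needed.
A valid assignment using 3 colors: v1=green, v2=red, v3=blue, v4=blue, v5=red, v6=red, v7=red, v8=green, v9=green, v10=blue, v11=blue. Each edge has distinct colors on its endpoints.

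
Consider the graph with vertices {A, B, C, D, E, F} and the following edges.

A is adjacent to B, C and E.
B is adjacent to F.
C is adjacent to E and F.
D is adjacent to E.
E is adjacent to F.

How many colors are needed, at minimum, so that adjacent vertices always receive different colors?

3

A, C, E are mutually adjacent, so at least 3 colors are needed.
3 colors suffice: color red → {B, E}; color blue → {A, D, F}; color green → {C}. No two adjacent vertices share a color.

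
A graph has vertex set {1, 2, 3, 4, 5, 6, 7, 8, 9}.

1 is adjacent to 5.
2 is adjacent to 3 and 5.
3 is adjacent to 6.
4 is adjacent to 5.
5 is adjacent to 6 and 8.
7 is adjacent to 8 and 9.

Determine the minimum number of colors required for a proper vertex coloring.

3 and 6 are adjacent, so at least 2 colors are needed.
One proper 2-coloring: 1=b, 2=b, 3=a, 4=b, 5=a, 6=b, 7=a, 8=b, 9=b. No two adjacent vertices share a color.

2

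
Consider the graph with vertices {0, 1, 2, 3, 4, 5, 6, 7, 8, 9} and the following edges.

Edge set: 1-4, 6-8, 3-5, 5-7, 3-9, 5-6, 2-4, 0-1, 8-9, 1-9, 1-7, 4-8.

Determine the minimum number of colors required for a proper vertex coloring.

The cycle 3-5-6-8-9-3 has odd length 5, so it cannot be 2-colored; at least 3 colors are needed.
3 colors suffice: 0=blue, 1=red, 2=red, 3=green, 4=blue, 5=red, 6=blue, 7=blue, 8=red, 9=blue. Each edge has distinct colors on its endpoints.

3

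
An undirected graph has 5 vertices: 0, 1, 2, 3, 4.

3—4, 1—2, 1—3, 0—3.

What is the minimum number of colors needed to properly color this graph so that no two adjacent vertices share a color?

2

0 and 3 are adjacent, so at least 2 colors are needed.
2 colors suffice: 0=blue, 1=blue, 2=red, 3=red, 4=blue. Every edge joins two different colors.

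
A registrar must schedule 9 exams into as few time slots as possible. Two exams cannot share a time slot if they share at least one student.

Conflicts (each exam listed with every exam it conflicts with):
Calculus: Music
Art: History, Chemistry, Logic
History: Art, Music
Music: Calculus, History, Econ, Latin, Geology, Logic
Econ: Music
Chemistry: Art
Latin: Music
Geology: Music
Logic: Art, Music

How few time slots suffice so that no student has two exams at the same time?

Art and History conflict, so at least 2 time slots are needed.
2 time slots suffice: time slot 1 → {Art, Music}; time slot 2 → {Calculus, History, Econ, Chemistry, Latin, Geology, Logic}. Every pair that conflicts lands in different time slots.

2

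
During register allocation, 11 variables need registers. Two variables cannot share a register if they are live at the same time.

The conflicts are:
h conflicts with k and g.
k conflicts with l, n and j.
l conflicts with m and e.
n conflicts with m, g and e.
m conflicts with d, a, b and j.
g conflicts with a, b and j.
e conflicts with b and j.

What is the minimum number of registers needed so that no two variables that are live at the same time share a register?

2

g and j conflict, so at least 2 registers are needed.
Using 2 registers: h=2, k=1, l=2, n=2, m=1, d=2, g=1, e=1, a=2, b=2, j=2. Every pair that conflicts lands in different registers.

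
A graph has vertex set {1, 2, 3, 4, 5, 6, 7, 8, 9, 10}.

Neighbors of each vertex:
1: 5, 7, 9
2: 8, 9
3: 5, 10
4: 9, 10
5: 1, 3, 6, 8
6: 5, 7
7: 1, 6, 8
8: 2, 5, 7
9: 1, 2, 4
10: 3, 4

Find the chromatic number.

The cycle 9-1-5-8-2-9 has odd length 5, so it cannot be 2-colored; at least 3 colors are needed.
A valid assignment using 3 colors: 1=blue, 2=green, 3=blue, 4=blue, 5=red, 6=blue, 7=red, 8=blue, 9=red, 10=red. No two adjacent vertices share a color.

3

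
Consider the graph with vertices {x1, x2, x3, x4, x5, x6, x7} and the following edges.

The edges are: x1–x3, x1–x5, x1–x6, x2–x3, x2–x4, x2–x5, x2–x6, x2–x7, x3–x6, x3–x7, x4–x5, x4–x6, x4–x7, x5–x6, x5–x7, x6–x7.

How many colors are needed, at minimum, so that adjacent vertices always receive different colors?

5

x2, x4, x5, x6, x7 are pairwise adjacent (a clique of size 5), so at least 5 colors are needed.
5 colors suffice: x1=2, x2=3, x3=4, x4=5, x5=4, x6=1, x7=2. Each edge has distinct colors on its endpoints.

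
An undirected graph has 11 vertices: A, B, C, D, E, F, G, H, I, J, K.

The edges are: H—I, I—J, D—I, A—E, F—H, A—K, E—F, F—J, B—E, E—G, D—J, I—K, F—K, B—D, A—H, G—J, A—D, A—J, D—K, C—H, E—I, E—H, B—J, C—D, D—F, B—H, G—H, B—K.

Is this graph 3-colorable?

Yes

The chromatic number is 3. E, H, I form a triangle, so at least 3 colors are needed.
A valid assignment using 3 colors: A=3, B=3, C=2, D=1, E=2, F=3, G=3, H=1, I=3, J=2, K=2.
That is already a proper 3-coloring.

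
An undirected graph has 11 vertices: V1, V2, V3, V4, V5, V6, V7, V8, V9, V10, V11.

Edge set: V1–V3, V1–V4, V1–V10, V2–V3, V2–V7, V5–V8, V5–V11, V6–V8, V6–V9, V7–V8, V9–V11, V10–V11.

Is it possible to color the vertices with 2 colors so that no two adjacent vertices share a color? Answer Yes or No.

No

The cycle V5-V8-V6-V9-V11-V5 has odd length 5, so it cannot be 2-colored; at least 3 colors are needed.
So 2 colors are not enough.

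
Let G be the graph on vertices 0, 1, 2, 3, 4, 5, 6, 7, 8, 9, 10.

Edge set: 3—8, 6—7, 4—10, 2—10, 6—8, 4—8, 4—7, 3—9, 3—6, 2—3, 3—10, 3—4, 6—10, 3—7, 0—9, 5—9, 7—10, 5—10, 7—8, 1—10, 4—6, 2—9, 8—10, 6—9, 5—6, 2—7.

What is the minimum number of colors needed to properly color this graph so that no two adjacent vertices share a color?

3, 4, 6, 7, 8, 10 are pairwise adjacent (a clique of size 6), so at least 6 colors are needed.
6 colors suffice: color red → {9, 10}; color blue → {0, 1, 3, 5}; color green → {2, 6}; color yellow → {7}; color purple → {4}; color orange → {8}. Each edge has distinct colors on its endpoints.

6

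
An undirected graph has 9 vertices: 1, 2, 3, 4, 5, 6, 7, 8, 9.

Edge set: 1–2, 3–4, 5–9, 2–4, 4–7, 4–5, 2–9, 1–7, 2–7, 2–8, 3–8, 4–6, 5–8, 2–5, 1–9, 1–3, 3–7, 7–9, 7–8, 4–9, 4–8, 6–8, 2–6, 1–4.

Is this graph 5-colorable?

The chromatic number is 5. 1, 2, 4, 7, 9 are pairwise adjacent (a clique of size 5), so at least 5 colors are needed.
5 colors suffice: 1=e, 2=b, 3=b, 4=a, 5=c, 6=c, 7=c, 8=d, 9=d.
That is already a proper 5-coloring.

Yes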